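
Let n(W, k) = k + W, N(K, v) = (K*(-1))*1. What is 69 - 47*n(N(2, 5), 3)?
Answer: 22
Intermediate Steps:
N(K, v) = -K (N(K, v) = -K*1 = -K)
n(W, k) = W + k
69 - 47*n(N(2, 5), 3) = 69 - 47*(-1*2 + 3) = 69 - 47*(-2 + 3) = 69 - 47*1 = 69 - 47 = 22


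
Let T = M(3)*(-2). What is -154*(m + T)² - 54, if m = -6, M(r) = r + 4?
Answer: -61654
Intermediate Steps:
M(r) = 4 + r
T = -14 (T = (4 + 3)*(-2) = 7*(-2) = -14)
-154*(m + T)² - 54 = -154*(-6 - 14)² - 54 = -154*(-20)² - 54 = -154*400 - 54 = -61600 - 54 = -61654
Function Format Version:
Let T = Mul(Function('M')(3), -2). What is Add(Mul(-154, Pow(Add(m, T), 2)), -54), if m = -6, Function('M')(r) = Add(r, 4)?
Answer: -61654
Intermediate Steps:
Function('M')(r) = Add(4, r)
T = -14 (T = Mul(Add(4, 3), -2) = Mul(7, -2) = -14)
Add(Mul(-154, Pow(Add(m, T), 2)), -54) = Add(Mul(-154, Pow(Add(-6, -14), 2)), -54) = Add(Mul(-154, Pow(-20, 2)), -54) = Add(Mul(-154, 400), -54) = Add(-61600, -54) = -61654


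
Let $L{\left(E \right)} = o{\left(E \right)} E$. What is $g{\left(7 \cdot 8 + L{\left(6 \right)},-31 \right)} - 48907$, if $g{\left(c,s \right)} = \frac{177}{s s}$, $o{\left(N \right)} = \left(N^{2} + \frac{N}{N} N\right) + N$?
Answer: $- \frac{46999450}{961} \approx -48907.0$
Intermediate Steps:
$o{\left(N \right)} = N^{2} + 2 N$ ($o{\left(N \right)} = \left(N^{2} + 1 N\right) + N = \left(N^{2} + N\right) + N = \left(N + N^{2}\right) + N = N^{2} + 2 N$)
$L{\left(E \right)} = E^{2} \left(2 + E\right)$ ($L{\left(E \right)} = E \left(2 + E\right) E = E^{2} \left(2 + E\right)$)
$g{\left(c,s \right)} = \frac{177}{s^{2}}$
$g{\left(7 \cdot 8 + L{\left(6 \right)},-31 \right)} - 48907 = \frac{177}{961} - 48907 = - \frac{46999450}{961}$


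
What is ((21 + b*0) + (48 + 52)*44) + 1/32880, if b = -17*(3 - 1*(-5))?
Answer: 145362481/32880 ≈ 4421.0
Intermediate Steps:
b = -136 (b = -17*(3 + 5) = -17*8 = -136)
((21 + b*0) + (48 + 52)*44) + 1/32880 = ((21 - 136*0) + (48 + 52)*44) + 1/32880 = ((21 + 0) + 100*44) + 1/32880 = (21 + 4400) + 1/32880 = 4421 + 1/32880 = 145362481/32880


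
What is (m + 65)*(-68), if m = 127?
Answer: -13056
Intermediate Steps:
(m + 65)*(-68) = (127 + 65)*(-68) = 192*(-68) = -13056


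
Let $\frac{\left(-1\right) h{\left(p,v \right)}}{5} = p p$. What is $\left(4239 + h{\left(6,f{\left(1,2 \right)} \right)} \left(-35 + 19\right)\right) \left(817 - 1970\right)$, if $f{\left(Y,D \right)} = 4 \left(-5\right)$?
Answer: $-8208207$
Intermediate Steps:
$f{\left(Y,D \right)} = -20$
$h{\left(p,v \right)} = - 5 p^{2}$ ($h{\left(p,v \right)} = - 5 p p = - 5 p^{2}$)
$\left(4239 + h{\left(6,f{\left(1,2 \right)} \right)} \left(-35 + 19\right)\right) \left(817 - 1970\right) = \left(4239 + - 5 \cdot 6^{2} \left(-35 + 19\right)\right) \left(817 - 1970\right) = \left(4239 + \left(-5\right) 36 \left(-16\right)\right) \left(-1153\right) = \left(4239 - -2880\right) \left(-1153\right) = \left(4239 + 2880\right) \left(-1153\right) = 7119 \left(-1153\right) = -8208207$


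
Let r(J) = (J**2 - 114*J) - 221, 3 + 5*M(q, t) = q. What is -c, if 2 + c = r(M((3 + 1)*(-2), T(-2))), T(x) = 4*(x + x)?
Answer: -816/25 ≈ -32.640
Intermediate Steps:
T(x) = 8*x (T(x) = 4*(2*x) = 8*x)
M(q, t) = -3/5 + q/5
r(J) = -221 + J**2 - 114*J
c = 816/25 (c = -2 + (-221 + (-3/5 + ((3 + 1)*(-2))/5)**2 - 114*(-3/5 + ((3 + 1)*(-2))/5)) = -2 + (-221 + (-3/5 + (4*(-2))/5)**2 - 114*(-3/5 + (4*(-2))/5)) = -2 + (-221 + (-3/5 + (1/5)*(-8))**2 - 114*(-3/5 + (1/5)*(-8))) = -2 + (-221 + (-3/5 - 8/5)**2 - 114*(-3/5 - 8/5)) = -2 + (-221 + (-11/5)**2 - 114*(-11/5)) = -2 + (-221 + 121/25 + 1254/5) = -2 + 866/25 = 816/25 ≈ 32.640)
-c = -1*816/25 = -816/25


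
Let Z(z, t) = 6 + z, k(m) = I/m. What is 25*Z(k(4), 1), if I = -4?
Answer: 125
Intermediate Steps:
k(m) = -4/m
25*Z(k(4), 1) = 25*(6 - 4/4) = 25*(6 - 4*1/4) = 25*(6 - 1) = 25*5 = 125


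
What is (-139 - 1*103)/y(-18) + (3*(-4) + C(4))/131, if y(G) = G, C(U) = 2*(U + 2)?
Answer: 121/9 ≈ 13.444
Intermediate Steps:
C(U) = 4 + 2*U (C(U) = 2*(2 + U) = 4 + 2*U)
(-139 - 1*103)/y(-18) + (3*(-4) + C(4))/131 = (-139 - 1*103)/(-18) + (3*(-4) + (4 + 2*4))/131 = (-139 - 103)*(-1/18) + (-12 + (4 + 8))*(1/131) = -242*(-1/18) + (-12 + 12)*(1/131) = 121/9 + 0*(1/131) = 121/9 + 0 = 121/9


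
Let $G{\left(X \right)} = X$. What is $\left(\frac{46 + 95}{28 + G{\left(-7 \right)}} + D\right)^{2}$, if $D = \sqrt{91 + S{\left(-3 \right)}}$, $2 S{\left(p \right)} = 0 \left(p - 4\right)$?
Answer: $\frac{6668}{49} + \frac{94 \sqrt{91}}{7} \approx 264.18$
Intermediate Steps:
$S{\left(p \right)} = 0$ ($S{\left(p \right)} = \frac{0 \left(p - 4\right)}{2} = \frac{0 \left(-4 + p\right)}{2} = \frac{1}{2} \cdot 0 = 0$)
$D = \sqrt{91}$ ($D = \sqrt{91 + 0} = \sqrt{91} \approx 9.5394$)
$\left(\frac{46 + 95}{28 + G{\left(-7 \right)}} + D\right)^{2} = \left(\frac{46 + 95}{28 - 7} + \sqrt{91}\right)^{2} = \left(\frac{141}{21} + \sqrt{91}\right)^{2} = \left(141 \cdot \frac{1}{21} + \sqrt{91}\right)^{2} = \left(\frac{47}{7} + \sqrt{91}\right)^{2}$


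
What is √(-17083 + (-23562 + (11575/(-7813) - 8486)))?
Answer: I*√2999192545414/7813 ≈ 221.66*I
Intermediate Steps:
√(-17083 + (-23562 + (11575/(-7813) - 8486))) = √(-17083 + (-23562 + (11575*(-1/7813) - 8486))) = √(-17083 + (-23562 + (-11575/7813 - 8486))) = √(-17083 + (-23562 - 66312693/7813)) = √(-17083 - 250402599/7813) = √(-383872078/7813) = I*√2999192545414/7813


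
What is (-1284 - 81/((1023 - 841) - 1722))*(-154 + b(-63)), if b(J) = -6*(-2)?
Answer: 140386809/770 ≈ 1.8232e+5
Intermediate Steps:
b(J) = 12
(-1284 - 81/((1023 - 841) - 1722))*(-154 + b(-63)) = (-1284 - 81/((1023 - 841) - 1722))*(-154 + 12) = (-1284 - 81/(182 - 1722))*(-142) = (-1284 - 81/(-1540))*(-142) = (-1284 - 81*(-1/1540))*(-142) = (-1284 + 81/1540)*(-142) = -1977279/1540*(-142) = 140386809/770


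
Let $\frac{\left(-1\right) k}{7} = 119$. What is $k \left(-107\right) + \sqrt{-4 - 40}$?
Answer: $89131 + 2 i \sqrt{11} \approx 89131.0 + 6.6332 i$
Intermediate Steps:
$k = -833$ ($k = \left(-7\right) 119 = -833$)
$k \left(-107\right) + \sqrt{-4 - 40} = \left(-833\right) \left(-107\right) + \sqrt{-4 - 40} = 89131 + \sqrt{-44} = 89131 + 2 i \sqrt{11}$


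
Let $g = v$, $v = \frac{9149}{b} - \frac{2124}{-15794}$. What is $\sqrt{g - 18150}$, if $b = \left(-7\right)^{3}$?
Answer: $\frac{i \sqrt{55543283300027}}{55279} \approx 134.82 i$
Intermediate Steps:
$b = -343$
$v = - \frac{10269341}{386953}$ ($v = \frac{9149}{-343} - \frac{2124}{-15794} = 9149 \left(- \frac{1}{343}\right) - - \frac{1062}{7897} = - \frac{1307}{49} + \frac{1062}{7897} = - \frac{10269341}{386953} \approx -26.539$)
$g = - \frac{10269341}{386953} \approx -26.539$
$\sqrt{g - 18150} = \sqrt{- \frac{10269341}{386953} - 18150} = \sqrt{- \frac{7033466291}{386953}} = \frac{i \sqrt{55543283300027}}{55279}$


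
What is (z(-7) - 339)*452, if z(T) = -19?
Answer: -161816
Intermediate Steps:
(z(-7) - 339)*452 = (-19 - 339)*452 = -358*452 = -161816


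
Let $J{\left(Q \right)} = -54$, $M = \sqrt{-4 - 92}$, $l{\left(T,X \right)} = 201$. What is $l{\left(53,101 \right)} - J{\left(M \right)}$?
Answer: $255$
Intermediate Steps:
$M = 4 i \sqrt{6}$ ($M = \sqrt{-96} = 4 i \sqrt{6} \approx 9.798 i$)
$l{\left(53,101 \right)} - J{\left(M \right)} = 201 - -54 = 201 + 54 = 255$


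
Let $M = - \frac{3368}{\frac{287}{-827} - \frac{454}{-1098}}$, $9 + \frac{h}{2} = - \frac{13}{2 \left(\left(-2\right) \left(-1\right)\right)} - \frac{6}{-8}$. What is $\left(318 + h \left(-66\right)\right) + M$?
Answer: $- \frac{736882344}{15083} \approx -48855.0$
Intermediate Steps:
$h = -23$ ($h = -18 + 2 \left(- \frac{13}{2 \left(\left(-2\right) \left(-1\right)\right)} - \frac{6}{-8}\right) = -18 + 2 \left(- \frac{13}{2 \cdot 2} - - \frac{3}{4}\right) = -18 + 2 \left(- \frac{13}{4} + \frac{3}{4}\right) = -18 + 2 \left(- \frac{5}{2}\right) = -18 - 5 = -23$)
$M = - \frac{764574732}{15083}$ ($M = - \frac{3368}{287 \left(- \frac{1}{827}\right) - - \frac{227}{549}} = - \frac{3368}{- \frac{287}{827} + \frac{227}{549}} = - \frac{3368}{\frac{30166}{454023}} = \left(-3368\right) \frac{454023}{30166} = - \frac{764574732}{15083} \approx -50691.0$)
$\left(318 + h \left(-66\right)\right) + M = \left(318 - -1518\right) - \frac{764574732}{15083} = \left(318 + 1518\right) - \frac{764574732}{15083} = 1836 - \frac{764574732}{15083} = - \frac{736882344}{15083}$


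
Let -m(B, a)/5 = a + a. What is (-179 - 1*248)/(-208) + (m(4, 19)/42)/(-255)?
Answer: 461269/222768 ≈ 2.0706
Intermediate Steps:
m(B, a) = -10*a (m(B, a) = -5*(a + a) = -10*a)
(-179 - 1*248)/(-208) + (m(4, 19)/42)/(-255) = (-179 - 1*248)/(-208) + (-10*19/42)/(-255) = (-179 - 248)*(-1/208) - 190*1/42*(-1/255) = -427*(-1/208) - 95/21*(-1/255) = 427/208 + 19/1071 = 461269/222768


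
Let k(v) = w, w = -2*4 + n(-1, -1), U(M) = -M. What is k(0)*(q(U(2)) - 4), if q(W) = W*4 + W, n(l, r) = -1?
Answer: 126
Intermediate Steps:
w = -9 (w = -2*4 - 1 = -8 - 1 = -9)
q(W) = 5*W (q(W) = 4*W + W = 5*W)
k(v) = -9
k(0)*(q(U(2)) - 4) = -9*(5*(-1*2) - 4) = -9*(5*(-2) - 4) = -9*(-10 - 4) = -9*(-14) = 126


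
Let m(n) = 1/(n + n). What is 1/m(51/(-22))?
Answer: -51/11 ≈ -4.6364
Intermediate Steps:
m(n) = 1/(2*n)
1/m(51/(-22)) = 1/(1/(2*((51/(-22))))) = 1/(1/(2*((51*(-1/22))))) = 1/(1/(2*(-51/22))) = 1/((½)*(-22/51)) = 1/(-11/51) = -51/11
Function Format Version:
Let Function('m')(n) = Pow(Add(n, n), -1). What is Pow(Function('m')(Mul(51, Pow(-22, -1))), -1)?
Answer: Rational(-51, 11) ≈ -4.6364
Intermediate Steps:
Function('m')(n) = Mul(Rational(1, 2), Pow(n, -1)) (Function('m')(n) = Pow(Mul(2, n), -1) = Mul(Rational(1, 2), Pow(n, -1)))
Pow(Function('m')(Mul(51, Pow(-22, -1))), -1) = Pow(Mul(Rational(1, 2), Pow(Mul(51, Pow(-22, -1)), -1)), -1) = Pow(Mul(Rational(1, 2), Pow(Mul(51, Rational(-1, 22)), -1)), -1) = Pow(Mul(Rational(1, 2), Pow(Rational(-51, 22), -1)), -1) = Pow(Mul(Rational(1, 2), Rational(-22, 51)), -1) = Pow(Rational(-11, 51), -1) = Rational(-51, 11)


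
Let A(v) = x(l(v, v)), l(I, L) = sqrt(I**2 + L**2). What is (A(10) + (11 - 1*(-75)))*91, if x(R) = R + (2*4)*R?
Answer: 7826 + 8190*sqrt(2) ≈ 19408.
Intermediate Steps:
x(R) = 9*R (x(R) = R + 8*R = 9*R)
A(v) = 9*sqrt(2)*sqrt(v**2) (A(v) = 9*sqrt(v**2 + v**2) = 9*sqrt(2*v**2) = 9*(sqrt(2)*sqrt(v**2)) = 9*sqrt(2)*sqrt(v**2))
(A(10) + (11 - 1*(-75)))*91 = (9*sqrt(2)*sqrt(10**2) + (11 - 1*(-75)))*91 = (9*sqrt(2)*sqrt(100) + (11 + 75))*91 = (9*sqrt(2)*10 + 86)*91 = (90*sqrt(2) + 86)*91 = (86 + 90*sqrt(2))*91 = 7826 + 8190*sqrt(2)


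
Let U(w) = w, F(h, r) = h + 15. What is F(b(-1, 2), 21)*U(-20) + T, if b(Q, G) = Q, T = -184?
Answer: -464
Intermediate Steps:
F(h, r) = 15 + h
F(b(-1, 2), 21)*U(-20) + T = (15 - 1)*(-20) - 184 = 14*(-20) - 184 = -280 - 184 = -464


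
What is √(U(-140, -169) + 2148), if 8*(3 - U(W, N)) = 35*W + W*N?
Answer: I*√194 ≈ 13.928*I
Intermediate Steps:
U(W, N) = 3 - 35*W/8 - N*W/8 (U(W, N) = 3 - (35*W + W*N)/8 = 3 - (35*W + N*W)/8 = 3 + (-35*W/8 - N*W/8) = 3 - 35*W/8 - N*W/8)
√(U(-140, -169) + 2148) = √((3 - 35/8*(-140) - ⅛*(-169)*(-140)) + 2148) = √((3 + 1225/2 - 5915/2) + 2148) = √(-2342 + 2148) = √(-194) = I*√194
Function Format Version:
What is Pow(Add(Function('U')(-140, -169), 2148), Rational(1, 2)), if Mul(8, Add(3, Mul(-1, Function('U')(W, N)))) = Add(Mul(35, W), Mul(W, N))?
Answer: Mul(I, Pow(194, Rational(1, 2))) ≈ Mul(13.928, I)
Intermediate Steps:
Function('U')(W, N) = Add(3, Mul(Rational(-35, 8), W), Mul(Rational(-1, 8), N, W)) (Function('U')(W, N) = Add(3, Mul(Rational(-1, 8), Add(Mul(35, W), Mul(W, N)))) = Add(3, Mul(Rational(-1, 8), Add(Mul(35, W), Mul(N, W)))) = Add(3, Add(Mul(Rational(-35, 8), W), Mul(Rational(-1, 8), N, W))) = Add(3, Mul(Rational(-35, 8), W), Mul(Rational(-1, 8), N, W)))
Pow(Add(Function('U')(-140, -169), 2148), Rational(1, 2)) = Pow(Add(Add(3, Mul(Rational(-35, 8), -140), Mul(Rational(-1, 8), -169, -140)), 2148), Rational(1, 2)) = Pow(Add(Add(3, Rational(1225, 2), Rational(-5915, 2)), 2148), Rational(1, 2)) = Pow(Add(-2342, 2148), Rational(1, 2)) = Pow(-194, Rational(1, 2)) = Mul(I, Pow(194, Rational(1, 2)))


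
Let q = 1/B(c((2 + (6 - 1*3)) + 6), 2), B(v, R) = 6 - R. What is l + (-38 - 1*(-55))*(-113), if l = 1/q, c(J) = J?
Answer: -1917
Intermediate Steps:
q = ¼ (q = 1/(6 - 1*2) = 1/(6 - 2) = 1/4 = ¼ ≈ 0.25000)
l = 4 (l = 1/(¼) = 4)
l + (-38 - 1*(-55))*(-113) = 4 + (-38 - 1*(-55))*(-113) = 4 + (-38 + 55)*(-113) = 4 + 17*(-113) = 4 - 1921 = -1917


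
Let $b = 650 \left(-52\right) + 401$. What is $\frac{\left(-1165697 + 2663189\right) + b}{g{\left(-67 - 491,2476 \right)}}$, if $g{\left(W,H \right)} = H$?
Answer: $\frac{1464093}{2476} \approx 591.31$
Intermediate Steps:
$b = -33399$ ($b = -33800 + 401 = -33399$)
$\frac{\left(-1165697 + 2663189\right) + b}{g{\left(-67 - 491,2476 \right)}} = \frac{\left(-1165697 + 2663189\right) - 33399}{2476} = \left(1497492 - 33399\right) \frac{1}{2476} = 1464093 \cdot \frac{1}{2476} = \frac{1464093}{2476}$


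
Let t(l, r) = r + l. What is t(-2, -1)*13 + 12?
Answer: -27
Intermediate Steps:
t(l, r) = l + r
t(-2, -1)*13 + 12 = (-2 - 1)*13 + 12 = -3*13 + 12 = -39 + 12 = -27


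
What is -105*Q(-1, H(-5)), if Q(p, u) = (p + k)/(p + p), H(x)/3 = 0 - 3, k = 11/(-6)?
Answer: -595/4 ≈ -148.75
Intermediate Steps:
k = -11/6 (k = 11*(-⅙) = -11/6 ≈ -1.8333)
H(x) = -9 (H(x) = 3*(0 - 3) = 3*(-3) = -9)
Q(p, u) = (-11/6 + p)/(2*p) (Q(p, u) = (p - 11/6)/(p + p) = (-11/6 + p)/((2*p)) = (-11/6 + p)*(1/(2*p)) = (-11/6 + p)/(2*p))
-105*Q(-1, H(-5)) = -35*(-11 + 6*(-1))/(4*(-1)) = -35*(-1)*(-11 - 6)/4 = -35*(-1)*(-17)/4 = -105*17/12 = -595/4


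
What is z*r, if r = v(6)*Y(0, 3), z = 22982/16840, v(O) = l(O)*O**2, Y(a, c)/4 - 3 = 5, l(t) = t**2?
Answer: 119138688/2105 ≈ 56598.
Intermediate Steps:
Y(a, c) = 32 (Y(a, c) = 12 + 4*5 = 12 + 20 = 32)
v(O) = O**4 (v(O) = O**2*O**2 = O**4)
z = 11491/8420 (z = 22982*(1/16840) = 11491/8420 ≈ 1.3647)
r = 41472 (r = 6**4*32 = 1296*32 = 41472)
z*r = (11491/8420)*41472 = 119138688/2105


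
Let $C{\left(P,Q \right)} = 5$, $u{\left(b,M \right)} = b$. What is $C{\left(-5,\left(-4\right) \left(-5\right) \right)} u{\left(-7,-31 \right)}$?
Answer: $-35$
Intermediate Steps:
$C{\left(-5,\left(-4\right) \left(-5\right) \right)} u{\left(-7,-31 \right)} = 5 \left(-7\right) = -35$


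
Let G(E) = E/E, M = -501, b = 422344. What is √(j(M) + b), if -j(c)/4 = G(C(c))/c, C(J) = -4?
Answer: 14*√540861063/501 ≈ 649.88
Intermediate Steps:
G(E) = 1
j(c) = -4/c
√(j(M) + b) = √(-4/(-501) + 422344) = √(-4*(-1/501) + 422344) = √(4/501 + 422344) = √(211594348/501) = 14*√540861063/501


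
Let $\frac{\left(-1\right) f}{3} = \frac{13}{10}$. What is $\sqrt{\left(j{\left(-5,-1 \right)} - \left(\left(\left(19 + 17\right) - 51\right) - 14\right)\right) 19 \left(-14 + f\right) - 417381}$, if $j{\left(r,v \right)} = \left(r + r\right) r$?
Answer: $\frac{i \sqrt{44424890}}{10} \approx 666.52 i$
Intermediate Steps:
$f = - \frac{39}{10}$ ($f = - 3 \cdot \frac{13}{10} = - 3 \cdot 13 \cdot \frac{1}{10} = \left(-3\right) \frac{13}{10} = - \frac{39}{10} \approx -3.9$)
$j{\left(r,v \right)} = 2 r^{2}$ ($j{\left(r,v \right)} = 2 r r = 2 r^{2}$)
$\sqrt{\left(j{\left(-5,-1 \right)} - \left(\left(\left(19 + 17\right) - 51\right) - 14\right)\right) 19 \left(-14 + f\right) - 417381} = \sqrt{\left(2 \left(-5\right)^{2} - \left(\left(\left(19 + 17\right) - 51\right) - 14\right)\right) 19 \left(-14 - \frac{39}{10}\right) - 417381} = \sqrt{\left(2 \cdot 25 - \left(\left(36 - 51\right) - 14\right)\right) 19 \left(- \frac{179}{10}\right) - 417381} = \sqrt{\left(50 - \left(-15 - 14\right)\right) \left(- \frac{3401}{10}\right) - 417381} = \sqrt{\left(50 - -29\right) \left(- \frac{3401}{10}\right) - 417381} = \sqrt{\left(50 + 29\right) \left(- \frac{3401}{10}\right) - 417381} = \sqrt{79 \left(- \frac{3401}{10}\right) - 417381} = \sqrt{- \frac{268679}{10} - 417381} = \sqrt{- \frac{4442489}{10}} = \frac{i \sqrt{44424890}}{10}$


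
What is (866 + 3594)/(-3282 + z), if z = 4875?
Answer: 4460/1593 ≈ 2.7997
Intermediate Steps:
(866 + 3594)/(-3282 + z) = (866 + 3594)/(-3282 + 4875) = 4460/1593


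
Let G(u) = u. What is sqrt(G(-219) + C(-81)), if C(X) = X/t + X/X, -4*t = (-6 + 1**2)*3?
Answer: I*sqrt(5990)/5 ≈ 15.479*I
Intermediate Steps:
t = 15/4 (t = -(-6 + 1**2)*3/4 = -(-6 + 1)*3/4 = -(-5)*3/4 = -1/4*(-15) = 15/4 ≈ 3.7500)
C(X) = 1 + 4*X/15 (C(X) = X/(15/4) + X/X = X*(4/15) + 1 = 4*X/15 + 1 = 1 + 4*X/15)
sqrt(G(-219) + C(-81)) = sqrt(-219 + (1 + (4/15)*(-81))) = sqrt(-219 + (1 - 108/5)) = sqrt(-219 - 103/5) = sqrt(-1198/5) = I*sqrt(5990)/5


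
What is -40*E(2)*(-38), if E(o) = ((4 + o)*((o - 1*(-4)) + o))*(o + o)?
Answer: 291840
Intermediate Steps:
E(o) = 2*o*(4 + o)*(4 + 2*o) (E(o) = ((4 + o)*((o + 4) + o))*(2*o) = ((4 + o)*((4 + o) + o))*(2*o) = ((4 + o)*(4 + 2*o))*(2*o) = 2*o*(4 + o)*(4 + 2*o))
-40*E(2)*(-38) = -160*2*(8 + 2**2 + 6*2)*(-38) = -160*2*(8 + 4 + 12)*(-38) = -160*2*24*(-38) = -40*192*(-38) = -7680*(-38) = 291840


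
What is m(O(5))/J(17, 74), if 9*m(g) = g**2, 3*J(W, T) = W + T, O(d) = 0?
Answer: 0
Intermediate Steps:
J(W, T) = T/3 + W/3 (J(W, T) = (W + T)/3 = (T + W)/3 = T/3 + W/3)
m(g) = g**2/9
m(O(5))/J(17, 74) = ((1/9)*0**2)/((1/3)*74 + (1/3)*17) = ((1/9)*0)/(74/3 + 17/3) = 0/(91/3) = 0*(3/91) = 0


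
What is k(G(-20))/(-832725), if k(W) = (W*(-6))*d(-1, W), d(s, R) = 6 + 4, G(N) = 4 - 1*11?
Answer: -28/55515 ≈ -0.00050437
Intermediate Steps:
G(N) = -7 (G(N) = 4 - 11 = -7)
d(s, R) = 10
k(W) = -60*W (k(W) = (W*(-6))*10 = -6*W*10 = -60*W)
k(G(-20))/(-832725) = -60*(-7)/(-832725) = 420*(-1/832725) = -28/55515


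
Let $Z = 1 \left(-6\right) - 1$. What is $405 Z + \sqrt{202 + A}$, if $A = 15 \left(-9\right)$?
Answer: $-2835 + \sqrt{67} \approx -2826.8$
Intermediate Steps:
$A = -135$
$Z = -7$ ($Z = -6 - 1 = -7$)
$405 Z + \sqrt{202 + A} = 405 \left(-7\right) + \sqrt{202 - 135} = -2835 + \sqrt{67}$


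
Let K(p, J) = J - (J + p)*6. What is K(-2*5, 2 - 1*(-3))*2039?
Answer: 71365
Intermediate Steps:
K(p, J) = -6*p - 5*J (K(p, J) = J - (6*J + 6*p) = J + (-6*J - 6*p) = -6*p - 5*J)
K(-2*5, 2 - 1*(-3))*2039 = (-(-12)*5 - 5*(2 - 1*(-3)))*2039 = (-6*(-10) - 5*(2 + 3))*2039 = (60 - 5*5)*2039 = (60 - 25)*2039 = 35*2039 = 71365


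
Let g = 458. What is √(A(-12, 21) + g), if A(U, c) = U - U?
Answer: √458 ≈ 21.401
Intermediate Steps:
A(U, c) = 0
√(A(-12, 21) + g) = √(0 + 458) = √458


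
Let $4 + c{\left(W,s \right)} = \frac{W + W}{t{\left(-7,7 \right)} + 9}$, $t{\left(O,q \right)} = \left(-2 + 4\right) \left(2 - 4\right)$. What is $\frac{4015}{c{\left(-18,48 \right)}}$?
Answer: $- \frac{20075}{56} \approx -358.48$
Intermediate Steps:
$t{\left(O,q \right)} = -4$ ($t{\left(O,q \right)} = 2 \left(-2\right) = -4$)
$c{\left(W,s \right)} = -4 + \frac{2 W}{5}$ ($c{\left(W,s \right)} = -4 + \frac{W + W}{-4 + 9} = -4 + \frac{2 W}{5}$)
$\frac{4015}{c{\left(-18,48 \right)}} = \frac{4015}{-4 + \frac{2}{5} \left(-18\right)} = \frac{4015}{-4 - \frac{36}{5}} = \frac{4015}{- \frac{56}{5}} = 4015 \left(- \frac{5}{56}\right) = - \frac{20075}{56}$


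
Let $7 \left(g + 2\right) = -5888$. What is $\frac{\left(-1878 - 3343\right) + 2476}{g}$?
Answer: $\frac{19215}{5902} \approx 3.2557$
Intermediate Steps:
$g = - \frac{5902}{7}$ ($g = -2 + \frac{1}{7} \left(-5888\right) = -2 - \frac{5888}{7} = - \frac{5902}{7} \approx -843.14$)
$\frac{\left(-1878 - 3343\right) + 2476}{g} = \frac{\left(-1878 - 3343\right) + 2476}{- \frac{5902}{7}} = \left(-5221 + 2476\right) \left(- \frac{7}{5902}\right) = \left(-2745\right) \left(- \frac{7}{5902}\right) = \frac{19215}{5902}$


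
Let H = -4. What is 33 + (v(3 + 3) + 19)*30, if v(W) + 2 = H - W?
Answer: 243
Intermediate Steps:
v(W) = -6 - W (v(W) = -2 + (-4 - W) = -6 - W)
33 + (v(3 + 3) + 19)*30 = 33 + ((-6 - (3 + 3)) + 19)*30 = 33 + ((-6 - 1*6) + 19)*30 = 33 + ((-6 - 6) + 19)*30 = 33 + (-12 + 19)*30 = 33 + 7*30 = 33 + 210 = 243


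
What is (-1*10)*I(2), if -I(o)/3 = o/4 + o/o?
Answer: 45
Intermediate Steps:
I(o) = -3 - 3*o/4 (I(o) = -3*(o/4 + o/o) = -3*(o*(¼) + 1) = -3*(o/4 + 1) = -3*(1 + o/4) = -3 - 3*o/4)
(-1*10)*I(2) = (-1*10)*(-3 - ¾*2) = -10*(-3 - 3/2) = -10*(-9/2) = 45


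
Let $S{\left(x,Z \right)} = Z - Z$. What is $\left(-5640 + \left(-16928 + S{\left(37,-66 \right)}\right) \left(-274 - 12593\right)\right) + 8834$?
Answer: $217815770$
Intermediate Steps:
$S{\left(x,Z \right)} = 0$
$\left(-5640 + \left(-16928 + S{\left(37,-66 \right)}\right) \left(-274 - 12593\right)\right) + 8834 = \left(-5640 + \left(-16928 + 0\right) \left(-274 - 12593\right)\right) + 8834 = \left(-5640 - -217812576\right) + 8834 = \left(-5640 + 217812576\right) + 8834 = 217806936 + 8834 = 217815770$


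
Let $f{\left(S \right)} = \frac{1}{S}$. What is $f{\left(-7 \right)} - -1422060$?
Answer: $\frac{9954419}{7} \approx 1.4221 \cdot 10^{6}$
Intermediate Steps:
$f{\left(-7 \right)} - -1422060 = \frac{1}{-7} - -1422060 = - \frac{1}{7} + 1422060 = \frac{9954419}{7}$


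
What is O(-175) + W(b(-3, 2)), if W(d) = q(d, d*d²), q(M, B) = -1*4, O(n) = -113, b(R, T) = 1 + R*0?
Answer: -117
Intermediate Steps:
b(R, T) = 1 (b(R, T) = 1 + 0 = 1)
q(M, B) = -4
W(d) = -4
O(-175) + W(b(-3, 2)) = -113 - 4 = -117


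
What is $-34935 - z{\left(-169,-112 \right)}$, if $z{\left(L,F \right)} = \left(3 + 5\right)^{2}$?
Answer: $-34999$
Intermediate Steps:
$z{\left(L,F \right)} = 64$ ($z{\left(L,F \right)} = 8^{2} = 64$)
$-34935 - z{\left(-169,-112 \right)} = -34935 - 64 = -34999$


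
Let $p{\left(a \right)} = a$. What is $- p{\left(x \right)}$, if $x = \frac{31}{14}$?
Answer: $- \frac{31}{14} \approx -2.2143$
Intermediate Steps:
$x = \frac{31}{14}$ ($x = 31 \cdot \frac{1}{14} = \frac{31}{14} \approx 2.2143$)
$- p{\left(x \right)} = \left(-1\right) \frac{31}{14} = - \frac{31}{14}$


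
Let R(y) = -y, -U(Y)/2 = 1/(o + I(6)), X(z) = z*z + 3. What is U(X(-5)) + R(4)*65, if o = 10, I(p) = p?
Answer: -2081/8 ≈ -260.13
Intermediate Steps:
X(z) = 3 + z² (X(z) = z² + 3 = 3 + z²)
U(Y) = -⅛ (U(Y) = -2/(10 + 6) = -2/16 = -2*1/16 = -⅛)
U(X(-5)) + R(4)*65 = -⅛ - 1*4*65 = -⅛ - 4*65 = -⅛ - 260 = -2081/8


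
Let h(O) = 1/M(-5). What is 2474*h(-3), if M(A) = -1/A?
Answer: 12370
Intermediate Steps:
h(O) = 5 (h(O) = 1/(-1/(-5)) = 1/(-1*(-⅕)) = 1/(⅕) = 5)
2474*h(-3) = 2474*5 = 12370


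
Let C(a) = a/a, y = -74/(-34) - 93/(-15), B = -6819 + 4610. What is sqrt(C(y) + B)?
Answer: 4*I*sqrt(138) ≈ 46.989*I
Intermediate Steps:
B = -2209
y = 712/85 (y = -74*(-1/34) - 93*(-1/15) = 37/17 + 31/5 = 712/85 ≈ 8.3765)
C(a) = 1
sqrt(C(y) + B) = sqrt(1 - 2209) = sqrt(-2208) = 4*I*sqrt(138)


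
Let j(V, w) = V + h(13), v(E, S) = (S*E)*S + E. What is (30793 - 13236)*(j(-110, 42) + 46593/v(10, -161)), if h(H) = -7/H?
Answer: -502256382159/259220 ≈ -1.9376e+6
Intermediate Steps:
v(E, S) = E + E*S² (v(E, S) = (E*S)*S + E = E*S² + E = E + E*S²)
j(V, w) = -7/13 + V (j(V, w) = V - 7/13 = -7/13 + V)
(30793 - 13236)*(j(-110, 42) + 46593/v(10, -161)) = (30793 - 13236)*((-7/13 - 110) + 46593/((10*(1 + (-161)²)))) = 17557*(-1437/13 + 46593/((10*(1 + 25921)))) = 17557*(-1437/13 + 46593/((10*25922))) = 17557*(-1437/13 + 46593/259220) = 17557*(-28607187/259220) = -502256382159/259220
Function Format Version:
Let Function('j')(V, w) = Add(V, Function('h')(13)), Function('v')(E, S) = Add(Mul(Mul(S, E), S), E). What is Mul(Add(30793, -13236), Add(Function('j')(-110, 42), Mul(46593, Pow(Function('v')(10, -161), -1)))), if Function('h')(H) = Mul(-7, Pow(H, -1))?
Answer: Rational(-502256382159, 259220) ≈ -1.9376e+6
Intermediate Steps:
Function('v')(E, S) = Add(E, Mul(E, Pow(S, 2))) (Function('v')(E, S) = Add(Mul(Mul(E, S), S), E) = Add(Mul(E, Pow(S, 2)), E) = Add(E, Mul(E, Pow(S, 2))))
Function('j')(V, w) = Add(Rational(-7, 13), V) (Function('j')(V, w) = Add(V, Mul(-7, Pow(13, -1))) = Add(V, Mul(-7, Rational(1, 13))) = Add(V, Rational(-7, 13)) = Add(Rational(-7, 13), V))
Mul(Add(30793, -13236), Add(Function('j')(-110, 42), Mul(46593, Pow(Function('v')(10, -161), -1)))) = Mul(Add(30793, -13236), Add(Add(Rational(-7, 13), -110), Mul(46593, Pow(Mul(10, Add(1, Pow(-161, 2))), -1)))) = Mul(17557, Add(Rational(-1437, 13), Mul(46593, Pow(Mul(10, Add(1, 25921)), -1)))) = Mul(17557, Add(Rational(-1437, 13), Mul(46593, Pow(Mul(10, 25922), -1)))) = Mul(17557, Add(Rational(-1437, 13), Mul(46593, Pow(259220, -1)))) = Mul(17557, Add(Rational(-1437, 13), Mul(46593, Rational(1, 259220)))) = Mul(17557, Add(Rational(-1437, 13), Rational(46593, 259220))) = Mul(17557, Rational(-28607187, 259220)) = Rational(-502256382159, 259220)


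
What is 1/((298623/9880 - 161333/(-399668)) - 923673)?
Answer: -3996680/3691502992657 ≈ -1.0827e-6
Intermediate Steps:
1/((298623/9880 - 161333/(-399668)) - 923673) = 1/((298623*(1/9880) - 161333*(-1/399668)) - 923673) = 1/((1209/40 + 161333/399668) - 923673) = 1/(122412983/3996680 - 923673) = 1/(-3691502992657/3996680) = -3996680/3691502992657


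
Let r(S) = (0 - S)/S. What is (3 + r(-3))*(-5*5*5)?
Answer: -250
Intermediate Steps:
r(S) = -1 (r(S) = (-S)/S = -1)
(3 + r(-3))*(-5*5*5) = (3 - 1)*(-5*5*5) = 2*(-25*5) = 2*(-125) = -250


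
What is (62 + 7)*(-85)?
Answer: -5865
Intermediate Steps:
(62 + 7)*(-85) = 69*(-85) = -5865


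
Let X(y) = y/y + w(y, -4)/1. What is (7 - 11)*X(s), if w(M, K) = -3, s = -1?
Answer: 8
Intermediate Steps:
X(y) = -2 (X(y) = y/y - 3/1 = 1 - 3*1 = 1 - 3 = -2)
(7 - 11)*X(s) = (7 - 11)*(-2) = -4*(-2) = 8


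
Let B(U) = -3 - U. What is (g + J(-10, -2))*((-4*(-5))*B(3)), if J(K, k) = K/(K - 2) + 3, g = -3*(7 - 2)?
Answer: 1340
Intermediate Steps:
g = -15 (g = -3*5 = -15)
J(K, k) = 3 + K/(-2 + K) (J(K, k) = K/(-2 + K) + 3 = 3 + K/(-2 + K))
(g + J(-10, -2))*((-4*(-5))*B(3)) = (-15 + 2*(-3 + 2*(-10))/(-2 - 10))*((-4*(-5))*(-3 - 1*3)) = (-15 + 2*(-3 - 20)/(-12))*(20*(-3 - 3)) = (-15 + 2*(-1/12)*(-23))*(20*(-6)) = (-15 + 23/6)*(-120) = -67/6*(-120) = 1340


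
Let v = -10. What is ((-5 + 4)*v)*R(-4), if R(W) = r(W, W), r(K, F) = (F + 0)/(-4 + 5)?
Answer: -40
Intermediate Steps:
r(K, F) = F (r(K, F) = F/1 = F*1 = F)
R(W) = W
((-5 + 4)*v)*R(-4) = ((-5 + 4)*(-10))*(-4) = -1*(-10)*(-4) = 10*(-4) = -40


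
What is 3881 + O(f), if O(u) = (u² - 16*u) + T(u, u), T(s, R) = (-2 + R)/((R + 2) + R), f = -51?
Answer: 729853/100 ≈ 7298.5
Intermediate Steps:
T(s, R) = (-2 + R)/(2 + 2*R) (T(s, R) = (-2 + R)/((2 + R) + R) = (-2 + R)/(2 + 2*R))
O(u) = u² - 16*u + (-2 + u)/(2*(1 + u)) (O(u) = (u² - 16*u) + (-2 + u)/(2*(1 + u)) = u² - 16*u + (-2 + u)/(2*(1 + u)))
3881 + O(f) = 3881 + (-1 + (½)*(-51) - 51*(1 - 51)*(-16 - 51))/(1 - 51) = 3881 + (-1 - 51/2 - 51*(-50)*(-67))/(-50) = 3881 - (-1 - 51/2 - 170850)/50 = 3881 - 1/50*(-341753/2) = 3881 + 341753/100 = 729853/100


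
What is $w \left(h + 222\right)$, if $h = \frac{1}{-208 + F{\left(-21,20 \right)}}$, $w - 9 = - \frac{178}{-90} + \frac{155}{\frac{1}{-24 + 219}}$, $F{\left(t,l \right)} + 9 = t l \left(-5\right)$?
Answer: $\frac{568775478713}{84735} \approx 6.7124 \cdot 10^{6}$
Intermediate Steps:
$F{\left(t,l \right)} = -9 - 5 l t$ ($F{\left(t,l \right)} = -9 + t l \left(-5\right) = -9 + l t \left(-5\right) = -9 - 5 l t$)
$w = \frac{1360619}{45}$ ($w = 9 + \left(- \frac{178}{-90} + \frac{155}{\frac{1}{-24 + 219}}\right) = 9 - \left(- \frac{89}{45} - \frac{155}{\frac{1}{195}}\right) = 9 + \left(\frac{89}{45} + 155 \frac{1}{\frac{1}{195}}\right) = 9 + \left(\frac{89}{45} + 155 \cdot 195\right) = 9 + \left(\frac{89}{45} + 30225\right) = 9 + \frac{1360214}{45} = \frac{1360619}{45} \approx 30236.0$)
$h = \frac{1}{1883}$ ($h = \frac{1}{-208 - \left(9 + 100 \left(-21\right)\right)} = \frac{1}{-208 + \left(-9 + 2100\right)} = \frac{1}{-208 + 2091} = \frac{1}{1883} \approx 0.00053107$)
$w \left(h + 222\right) = \frac{1360619 \left(\frac{1}{1883} + 222\right)}{45} = \frac{1360619}{45} \cdot \frac{418027}{1883} = \frac{568775478713}{84735}$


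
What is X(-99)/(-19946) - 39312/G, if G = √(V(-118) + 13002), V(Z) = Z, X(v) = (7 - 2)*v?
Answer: 495/19946 - 19656*√3221/3221 ≈ -346.31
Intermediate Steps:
X(v) = 5*v
G = 2*√3221 (G = √(-118 + 13002) = √12884 = 2*√3221 ≈ 113.51)
X(-99)/(-19946) - 39312/G = (5*(-99))/(-19946) - 39312*√3221/6442 = -495*(-1/19946) - 19656*√3221/3221 = 495/19946 - 19656*√3221/3221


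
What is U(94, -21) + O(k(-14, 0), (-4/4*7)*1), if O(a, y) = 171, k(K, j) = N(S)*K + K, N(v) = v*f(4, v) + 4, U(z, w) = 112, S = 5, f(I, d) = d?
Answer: 283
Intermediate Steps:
N(v) = 4 + v² (N(v) = v*v + 4 = v² + 4 = 4 + v²)
k(K, j) = 30*K (k(K, j) = (4 + 5²)*K + K = (4 + 25)*K + K = 29*K + K = 30*K)
U(94, -21) + O(k(-14, 0), (-4/4*7)*1) = 112 + 171 = 283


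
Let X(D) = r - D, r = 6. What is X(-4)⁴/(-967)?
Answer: -10000/967 ≈ -10.341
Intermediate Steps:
X(D) = 6 - D
X(-4)⁴/(-967) = (6 - 1*(-4))⁴/(-967) = (6 + 4)⁴*(-1/967) = 10⁴*(-1/967) = 10000*(-1/967) = -10000/967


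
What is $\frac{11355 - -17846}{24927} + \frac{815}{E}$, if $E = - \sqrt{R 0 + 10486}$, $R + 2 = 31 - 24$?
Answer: $\frac{29201}{24927} - \frac{815 \sqrt{214}}{1498} \approx -6.7874$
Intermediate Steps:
$R = 5$ ($R = -2 + \left(31 - 24\right) = -2 + 7 = 5$)
$E = - 7 \sqrt{214}$ ($E = - \sqrt{5 \cdot 0 + 10486} = - \sqrt{0 + 10486} = - \sqrt{10486} = - 7 \sqrt{214} \approx -102.4$)
$\frac{11355 - -17846}{24927} + \frac{815}{E} = \frac{11355 - -17846}{24927} + \frac{815}{\left(-7\right) \sqrt{214}} = \left(11355 + 17846\right) \frac{1}{24927} + 815 \left(- \frac{\sqrt{214}}{1498}\right) = 29201 \cdot \frac{1}{24927} - \frac{815 \sqrt{214}}{1498} = \frac{29201}{24927} - \frac{815 \sqrt{214}}{1498}$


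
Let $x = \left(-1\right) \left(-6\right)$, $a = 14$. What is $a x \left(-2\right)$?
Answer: $-168$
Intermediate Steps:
$x = 6$
$a x \left(-2\right) = 14 \cdot 6 \left(-2\right) = 84 \left(-2\right) = -168$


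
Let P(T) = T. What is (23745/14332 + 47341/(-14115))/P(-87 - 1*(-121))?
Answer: -343330537/6878070120 ≈ -0.049917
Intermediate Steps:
(23745/14332 + 47341/(-14115))/P(-87 - 1*(-121)) = (23745/14332 + 47341/(-14115))/(-87 - 1*(-121)) = (23745*(1/14332) + 47341*(-1/14115))/(-87 + 121) = (23745/14332 - 47341/14115)/34 = -343330537/202296180*1/34 = -343330537/6878070120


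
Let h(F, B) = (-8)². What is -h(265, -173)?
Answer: -64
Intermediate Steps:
h(F, B) = 64
-h(265, -173) = -1*64 = -64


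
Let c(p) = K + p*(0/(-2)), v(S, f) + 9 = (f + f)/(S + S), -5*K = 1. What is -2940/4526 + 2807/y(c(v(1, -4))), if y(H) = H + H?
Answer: -31764145/4526 ≈ -7018.1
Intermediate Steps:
K = -1/5 (K = -1/5*1 = -1/5 ≈ -0.20000)
v(S, f) = -9 + f/S (v(S, f) = -9 + (f + f)/(S + S) = -9 + (2*f)/((2*S)) = -9 + (2*f)*(1/(2*S)) = -9 + f/S)
c(p) = -1/5 (c(p) = -1/5 + p*(0/(-2)) = -1/5 + p*(0*(-1/2)) = -1/5 + p*0 = -1/5 + 0 = -1/5)
y(H) = 2*H
-2940/4526 + 2807/y(c(v(1, -4))) = -2940/4526 + 2807/((2*(-1/5))) = -2940*1/4526 + 2807/(-2/5) = -1470/2263 + 2807*(-5/2) = -1470/2263 - 14035/2 = -31764145/4526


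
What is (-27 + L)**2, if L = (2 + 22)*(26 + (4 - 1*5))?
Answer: 328329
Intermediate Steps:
L = 600 (L = 24*(26 + (4 - 5)) = 24*(26 - 1) = 24*25 = 600)
(-27 + L)**2 = (-27 + 600)**2 = 573**2 = 328329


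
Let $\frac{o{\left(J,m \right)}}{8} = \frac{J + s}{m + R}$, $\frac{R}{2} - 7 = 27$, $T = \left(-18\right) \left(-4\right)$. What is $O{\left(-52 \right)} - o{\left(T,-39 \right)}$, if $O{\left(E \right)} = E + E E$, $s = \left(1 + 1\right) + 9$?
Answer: $\frac{76244}{29} \approx 2629.1$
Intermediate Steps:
$T = 72$
$R = 68$ ($R = 14 + 2 \cdot 27 = 14 + 54 = 68$)
$s = 11$ ($s = 2 + 9 = 11$)
$O{\left(E \right)} = E + E^{2}$
$o{\left(J,m \right)} = \frac{8 \left(11 + J\right)}{68 + m}$ ($o{\left(J,m \right)} = 8 \frac{J + 11}{m + 68} = 8 \frac{11 + J}{68 + m} = \frac{8 \left(11 + J\right)}{68 + m}$)
$O{\left(-52 \right)} - o{\left(T,-39 \right)} = - 52 \left(1 - 52\right) - \frac{8 \left(11 + 72\right)}{68 - 39} = \left(-52\right) \left(-51\right) - 8 \cdot \frac{1}{29} \cdot 83 = 2652 - 8 \cdot \frac{1}{29} \cdot 83 = 2652 - \frac{664}{29} = \frac{76244}{29}$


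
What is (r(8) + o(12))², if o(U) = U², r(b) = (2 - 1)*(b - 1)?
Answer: 22801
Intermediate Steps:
r(b) = -1 + b (r(b) = 1*(-1 + b) = -1 + b)
(r(8) + o(12))² = ((-1 + 8) + 12²)² = (7 + 144)² = 151² = 22801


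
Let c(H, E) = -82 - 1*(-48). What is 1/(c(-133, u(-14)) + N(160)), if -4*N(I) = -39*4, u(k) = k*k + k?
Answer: ⅕ ≈ 0.20000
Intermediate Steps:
u(k) = k + k² (u(k) = k² + k = k + k²)
N(I) = 39 (N(I) = -(-39)*4/4 = -¼*(-156) = 39)
c(H, E) = -34 (c(H, E) = -82 + 48 = -34)
1/(c(-133, u(-14)) + N(160)) = 1/(-34 + 39) = 1/5 = ⅕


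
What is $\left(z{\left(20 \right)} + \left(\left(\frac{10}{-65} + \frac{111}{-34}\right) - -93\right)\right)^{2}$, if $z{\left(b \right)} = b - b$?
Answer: $\frac{1567764025}{195364} \approx 8024.8$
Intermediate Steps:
$z{\left(b \right)} = 0$
$\left(z{\left(20 \right)} + \left(\left(\frac{10}{-65} + \frac{111}{-34}\right) - -93\right)\right)^{2} = \left(0 + \left(\left(\frac{10}{-65} + \frac{111}{-34}\right) - -93\right)\right)^{2} = \left(0 + \left(\left(10 \left(- \frac{1}{65}\right) + 111 \left(- \frac{1}{34}\right)\right) + 93\right)\right)^{2} = \left(0 + \left(\left(- \frac{2}{13} - \frac{111}{34}\right) + 93\right)\right)^{2} = \left(0 + \left(- \frac{1511}{442} + 93\right)\right)^{2} = \left(0 + \frac{39595}{442}\right)^{2} = \left(\frac{39595}{442}\right)^{2} = \frac{1567764025}{195364}$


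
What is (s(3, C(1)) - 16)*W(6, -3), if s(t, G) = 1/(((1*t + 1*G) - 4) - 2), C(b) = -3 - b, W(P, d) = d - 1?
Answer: 452/7 ≈ 64.571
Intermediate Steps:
W(P, d) = -1 + d
s(t, G) = 1/(-6 + G + t) (s(t, G) = 1/(((t + G) - 4) - 2) = 1/(((G + t) - 4) - 2) = 1/((-4 + G + t) - 2) = 1/(-6 + G + t))
(s(3, C(1)) - 16)*W(6, -3) = (1/(-6 + (-3 - 1*1) + 3) - 16)*(-1 - 3) = (1/(-6 + (-3 - 1) + 3) - 16)*(-4) = (1/(-6 - 4 + 3) - 16)*(-4) = (1/(-7) - 16)*(-4) = (-1/7 - 16)*(-4) = -113/7*(-4) = 452/7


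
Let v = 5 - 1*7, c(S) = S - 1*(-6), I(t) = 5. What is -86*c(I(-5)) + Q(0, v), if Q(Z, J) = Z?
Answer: -946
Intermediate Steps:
c(S) = 6 + S (c(S) = S + 6 = 6 + S)
v = -2 (v = 5 - 7 = -2)
-86*c(I(-5)) + Q(0, v) = -86*(6 + 5) + 0 = -86*11 + 0 = -946 + 0 = -946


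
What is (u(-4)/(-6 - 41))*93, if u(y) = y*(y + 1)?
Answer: -1116/47 ≈ -23.745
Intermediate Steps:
u(y) = y*(1 + y)
(u(-4)/(-6 - 41))*93 = ((-4*(1 - 4))/(-6 - 41))*93 = ((-4*(-3))/(-47))*93 = -1/47*12*93 = -12/47*93 = -1116/47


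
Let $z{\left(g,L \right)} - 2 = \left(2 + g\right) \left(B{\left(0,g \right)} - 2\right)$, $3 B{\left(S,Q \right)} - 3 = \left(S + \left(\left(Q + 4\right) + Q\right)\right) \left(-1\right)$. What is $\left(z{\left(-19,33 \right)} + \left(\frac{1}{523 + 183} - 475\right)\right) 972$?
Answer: $- \frac{222567426}{353} \approx -6.305 \cdot 10^{5}$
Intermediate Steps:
$B{\left(S,Q \right)} = - \frac{1}{3} - \frac{2 Q}{3} - \frac{S}{3}$ ($B{\left(S,Q \right)} = 1 + \frac{\left(S + \left(\left(Q + 4\right) + Q\right)\right) \left(-1\right)}{3} = 1 + \frac{\left(S + \left(\left(4 + Q\right) + Q\right)\right) \left(-1\right)}{3} = 1 + \frac{\left(S + \left(4 + 2 Q\right)\right) \left(-1\right)}{3} = 1 + \frac{\left(4 + S + 2 Q\right) \left(-1\right)}{3} = 1 + \frac{-4 - S - 2 Q}{3} = 1 - \left(\frac{4}{3} + \frac{S}{3} + \frac{2 Q}{3}\right) = - \frac{1}{3} - \frac{2 Q}{3} - \frac{S}{3}$)
$z{\left(g,L \right)} = 2 + \left(2 + g\right) \left(- \frac{7}{3} - \frac{2 g}{3}\right)$ ($z{\left(g,L \right)} = 2 + \left(2 + g\right) \left(\left(- \frac{1}{3} - \frac{2 g}{3} - 0\right) - 2\right) = 2 + \left(2 + g\right) \left(\left(- \frac{1}{3} - \frac{2 g}{3} + 0\right) - 2\right) = 2 + \left(2 + g\right) \left(\left(- \frac{1}{3} - \frac{2 g}{3}\right) - 2\right) = 2 + \left(2 + g\right) \left(- \frac{7}{3} - \frac{2 g}{3}\right)$)
$\left(z{\left(-19,33 \right)} + \left(\frac{1}{523 + 183} - 475\right)\right) 972 = \left(\left(- \frac{8}{3} - - \frac{209}{3} - \frac{2 \left(-19\right)^{2}}{3}\right) + \left(\frac{1}{523 + 183} - 475\right)\right) 972 = \left(\left(- \frac{8}{3} + \frac{209}{3} - \frac{722}{3}\right) - \left(475 - \frac{1}{706}\right)\right) 972 = \left(\left(- \frac{8}{3} + \frac{209}{3} - \frac{722}{3}\right) + \left(\frac{1}{706} - 475\right)\right) 972 = \left(- \frac{521}{3} - \frac{335349}{706}\right) 972 = \left(- \frac{1373873}{2118}\right) 972 = - \frac{222567426}{353}$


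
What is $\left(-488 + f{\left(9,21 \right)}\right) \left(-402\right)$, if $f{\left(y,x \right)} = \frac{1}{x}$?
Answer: $\frac{1373098}{7} \approx 1.9616 \cdot 10^{5}$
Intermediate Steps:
$\left(-488 + f{\left(9,21 \right)}\right) \left(-402\right) = \left(-488 + \frac{1}{21}\right) \left(-402\right) = \left(- \frac{10247}{21}\right) \left(-402\right) = \frac{1373098}{7}$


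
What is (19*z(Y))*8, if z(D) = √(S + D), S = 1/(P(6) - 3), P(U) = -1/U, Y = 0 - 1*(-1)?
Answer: 8*√247 ≈ 125.73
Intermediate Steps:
Y = 1 (Y = 0 + 1 = 1)
S = -6/19 (S = 1/(-1/6 - 3) = 1/(-1*⅙ - 3) = 1/(-⅙ - 3) = 1/(-19/6) = -6/19 ≈ -0.31579)
z(D) = √(-6/19 + D)
(19*z(Y))*8 = (19*(√(-114 + 361*1)/19))*8 = (19*(√(-114 + 361)/19))*8 = (19*(√247/19))*8 = √247*8 = 8*√247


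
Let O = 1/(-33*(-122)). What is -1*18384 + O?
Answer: -74013983/4026 ≈ -18384.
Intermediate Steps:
O = 1/4026 ≈ 0.00024839
-1*18384 + O = -1*18384 + 1/4026 = -18384 + 1/4026 = -74013983/4026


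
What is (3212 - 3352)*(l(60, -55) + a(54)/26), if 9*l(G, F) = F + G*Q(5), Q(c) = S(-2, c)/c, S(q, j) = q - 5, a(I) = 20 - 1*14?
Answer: 249200/117 ≈ 2129.9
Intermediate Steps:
a(I) = 6 (a(I) = 20 - 14 = 6)
S(q, j) = -5 + q
Q(c) = -7/c (Q(c) = (-5 - 2)/c = -7/c)
l(G, F) = -7*G/45 + F/9 (l(G, F) = (F + G*(-7/5))/9 = (F - 7*G/5)/9 = -7*G/45 + F/9)
(3212 - 3352)*(l(60, -55) + a(54)/26) = (3212 - 3352)*((-7/45*60 + (⅑)*(-55)) + 6/26) = -140*((-28/3 - 55/9) + 6*(1/26)) = -140*(-139/9 + 3/13) = -140*(-1780/117) = 249200/117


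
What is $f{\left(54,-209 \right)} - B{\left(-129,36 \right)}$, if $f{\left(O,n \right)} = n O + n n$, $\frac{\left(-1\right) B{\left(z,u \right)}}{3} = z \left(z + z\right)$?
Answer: $132241$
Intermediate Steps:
$B{\left(z,u \right)} = - 6 z^{2}$ ($B{\left(z,u \right)} = - 3 z \left(z + z\right) = - 3 z 2 z = - 3 \cdot 2 z^{2} = - 6 z^{2}$)
$f{\left(O,n \right)} = n^{2} + O n$ ($f{\left(O,n \right)} = O n + n^{2} = n^{2} + O n$)
$f{\left(54,-209 \right)} - B{\left(-129,36 \right)} = - 209 \left(54 - 209\right) - - 6 \left(-129\right)^{2} = \left(-209\right) \left(-155\right) - \left(-6\right) 16641 = 32395 - -99846 = 32395 + 99846 = 132241$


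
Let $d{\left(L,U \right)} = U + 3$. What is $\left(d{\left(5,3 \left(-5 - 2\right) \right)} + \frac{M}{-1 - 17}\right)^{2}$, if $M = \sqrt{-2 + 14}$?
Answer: $\frac{\left(162 + \sqrt{3}\right)^{2}}{81} \approx 330.97$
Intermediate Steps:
$M = 2 \sqrt{3}$ ($M = \sqrt{12} = 2 \sqrt{3} \approx 3.4641$)
$d{\left(L,U \right)} = 3 + U$
$\left(d{\left(5,3 \left(-5 - 2\right) \right)} + \frac{M}{-1 - 17}\right)^{2} = \left(\left(3 + 3 \left(-5 - 2\right)\right) + \frac{2 \sqrt{3}}{-1 - 17}\right)^{2} = \left(\left(3 + 3 \left(-7\right)\right) + \frac{2 \sqrt{3}}{-18}\right)^{2} = \left(\left(3 - 21\right) - \frac{2 \sqrt{3}}{18}\right)^{2} = \left(-18 - \frac{\sqrt{3}}{9}\right)^{2}$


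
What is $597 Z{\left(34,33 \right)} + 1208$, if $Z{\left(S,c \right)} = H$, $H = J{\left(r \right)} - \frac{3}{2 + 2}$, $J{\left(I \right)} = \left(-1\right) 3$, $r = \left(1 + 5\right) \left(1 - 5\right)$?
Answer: $- \frac{4123}{4} \approx -1030.8$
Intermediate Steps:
$r = -24$ ($r = 6 \left(-4\right) = -24$)
$J{\left(I \right)} = -3$
$H = - \frac{15}{4}$ ($H = -3 - \frac{3}{2 + 2} = -3 - \frac{3}{4} = - \frac{15}{4} \approx -3.75$)
$Z{\left(S,c \right)} = - \frac{15}{4}$
$597 Z{\left(34,33 \right)} + 1208 = 597 \left(- \frac{15}{4}\right) + 1208 = - \frac{8955}{4} + 1208 = - \frac{4123}{4}$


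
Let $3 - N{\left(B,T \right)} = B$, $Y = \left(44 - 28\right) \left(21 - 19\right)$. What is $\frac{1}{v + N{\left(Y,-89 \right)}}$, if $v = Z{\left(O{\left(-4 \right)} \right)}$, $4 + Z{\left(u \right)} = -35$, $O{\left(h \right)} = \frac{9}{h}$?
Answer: $- \frac{1}{68} \approx -0.014706$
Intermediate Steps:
$Y = 32$ ($Y = 16 \cdot 2 = 32$)
$Z{\left(u \right)} = -39$ ($Z{\left(u \right)} = -4 - 35 = -39$)
$N{\left(B,T \right)} = 3 - B$
$v = -39$
$\frac{1}{v + N{\left(Y,-89 \right)}} = \frac{1}{-39 + \left(3 - 32\right)} = \frac{1}{-39 - 29} = \frac{1}{-68} = - \frac{1}{68}$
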